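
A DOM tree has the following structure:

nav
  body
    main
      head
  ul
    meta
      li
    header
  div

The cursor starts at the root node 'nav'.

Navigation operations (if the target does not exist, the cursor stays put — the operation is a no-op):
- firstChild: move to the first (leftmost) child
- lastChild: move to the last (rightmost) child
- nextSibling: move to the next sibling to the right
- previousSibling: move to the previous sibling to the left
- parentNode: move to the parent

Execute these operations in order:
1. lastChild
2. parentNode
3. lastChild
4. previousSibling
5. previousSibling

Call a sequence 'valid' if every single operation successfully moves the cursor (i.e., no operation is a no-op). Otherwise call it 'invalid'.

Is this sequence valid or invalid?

Answer: valid

Derivation:
After 1 (lastChild): div
After 2 (parentNode): nav
After 3 (lastChild): div
After 4 (previousSibling): ul
After 5 (previousSibling): body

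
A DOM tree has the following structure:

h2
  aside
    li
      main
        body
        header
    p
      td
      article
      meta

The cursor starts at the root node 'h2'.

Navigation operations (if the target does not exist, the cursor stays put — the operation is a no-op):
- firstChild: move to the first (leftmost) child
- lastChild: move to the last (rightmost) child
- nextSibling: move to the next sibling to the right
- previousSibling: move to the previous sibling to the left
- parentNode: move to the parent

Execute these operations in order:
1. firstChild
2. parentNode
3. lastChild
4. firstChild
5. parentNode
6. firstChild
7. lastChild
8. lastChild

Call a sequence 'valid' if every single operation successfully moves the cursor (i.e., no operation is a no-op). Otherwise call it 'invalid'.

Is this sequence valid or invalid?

Answer: valid

Derivation:
After 1 (firstChild): aside
After 2 (parentNode): h2
After 3 (lastChild): aside
After 4 (firstChild): li
After 5 (parentNode): aside
After 6 (firstChild): li
After 7 (lastChild): main
After 8 (lastChild): header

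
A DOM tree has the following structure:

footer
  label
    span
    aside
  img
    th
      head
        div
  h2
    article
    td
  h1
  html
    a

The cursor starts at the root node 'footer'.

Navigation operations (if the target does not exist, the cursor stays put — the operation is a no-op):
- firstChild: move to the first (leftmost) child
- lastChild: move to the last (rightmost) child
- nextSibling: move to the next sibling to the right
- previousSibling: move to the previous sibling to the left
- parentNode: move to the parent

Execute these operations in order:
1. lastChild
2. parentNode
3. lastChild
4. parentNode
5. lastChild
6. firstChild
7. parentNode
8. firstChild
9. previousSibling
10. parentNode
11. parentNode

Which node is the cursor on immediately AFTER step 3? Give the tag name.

Answer: html

Derivation:
After 1 (lastChild): html
After 2 (parentNode): footer
After 3 (lastChild): html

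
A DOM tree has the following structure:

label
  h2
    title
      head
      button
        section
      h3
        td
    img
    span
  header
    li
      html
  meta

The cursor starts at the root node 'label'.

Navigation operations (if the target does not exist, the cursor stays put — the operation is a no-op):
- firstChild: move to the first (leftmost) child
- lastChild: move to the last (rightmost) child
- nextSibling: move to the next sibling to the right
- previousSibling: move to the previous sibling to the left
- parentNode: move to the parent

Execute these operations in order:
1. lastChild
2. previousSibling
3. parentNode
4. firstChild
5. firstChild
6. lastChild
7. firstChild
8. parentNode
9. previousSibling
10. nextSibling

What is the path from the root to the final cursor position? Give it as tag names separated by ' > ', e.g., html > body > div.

Answer: label > h2 > title > h3

Derivation:
After 1 (lastChild): meta
After 2 (previousSibling): header
After 3 (parentNode): label
After 4 (firstChild): h2
After 5 (firstChild): title
After 6 (lastChild): h3
After 7 (firstChild): td
After 8 (parentNode): h3
After 9 (previousSibling): button
After 10 (nextSibling): h3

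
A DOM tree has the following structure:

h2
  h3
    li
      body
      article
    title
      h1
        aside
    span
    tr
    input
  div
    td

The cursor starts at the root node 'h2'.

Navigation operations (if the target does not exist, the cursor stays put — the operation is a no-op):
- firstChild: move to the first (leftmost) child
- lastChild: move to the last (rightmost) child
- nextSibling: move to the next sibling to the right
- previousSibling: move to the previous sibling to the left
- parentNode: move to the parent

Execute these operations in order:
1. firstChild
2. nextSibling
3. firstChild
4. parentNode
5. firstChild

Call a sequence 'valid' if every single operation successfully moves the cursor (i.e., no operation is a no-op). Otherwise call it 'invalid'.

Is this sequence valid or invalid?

After 1 (firstChild): h3
After 2 (nextSibling): div
After 3 (firstChild): td
After 4 (parentNode): div
After 5 (firstChild): td

Answer: valid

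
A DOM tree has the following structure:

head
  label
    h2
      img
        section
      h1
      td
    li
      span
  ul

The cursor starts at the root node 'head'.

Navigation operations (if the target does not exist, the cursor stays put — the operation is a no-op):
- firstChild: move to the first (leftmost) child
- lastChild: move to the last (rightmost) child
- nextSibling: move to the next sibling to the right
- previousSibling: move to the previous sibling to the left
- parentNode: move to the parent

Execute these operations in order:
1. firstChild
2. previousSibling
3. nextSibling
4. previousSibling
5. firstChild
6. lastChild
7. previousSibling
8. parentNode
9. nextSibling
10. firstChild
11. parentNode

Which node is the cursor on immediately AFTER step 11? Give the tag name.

After 1 (firstChild): label
After 2 (previousSibling): label (no-op, stayed)
After 3 (nextSibling): ul
After 4 (previousSibling): label
After 5 (firstChild): h2
After 6 (lastChild): td
After 7 (previousSibling): h1
After 8 (parentNode): h2
After 9 (nextSibling): li
After 10 (firstChild): span
After 11 (parentNode): li

Answer: li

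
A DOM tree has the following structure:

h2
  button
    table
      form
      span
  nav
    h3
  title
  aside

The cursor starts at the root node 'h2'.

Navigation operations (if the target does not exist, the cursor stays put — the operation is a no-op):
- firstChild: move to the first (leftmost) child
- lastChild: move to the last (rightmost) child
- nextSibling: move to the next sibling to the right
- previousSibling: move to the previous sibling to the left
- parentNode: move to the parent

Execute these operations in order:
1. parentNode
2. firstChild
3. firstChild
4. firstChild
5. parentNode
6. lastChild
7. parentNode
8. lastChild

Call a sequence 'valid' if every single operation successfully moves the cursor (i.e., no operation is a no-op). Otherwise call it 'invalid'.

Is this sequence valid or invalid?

After 1 (parentNode): h2 (no-op, stayed)
After 2 (firstChild): button
After 3 (firstChild): table
After 4 (firstChild): form
After 5 (parentNode): table
After 6 (lastChild): span
After 7 (parentNode): table
After 8 (lastChild): span

Answer: invalid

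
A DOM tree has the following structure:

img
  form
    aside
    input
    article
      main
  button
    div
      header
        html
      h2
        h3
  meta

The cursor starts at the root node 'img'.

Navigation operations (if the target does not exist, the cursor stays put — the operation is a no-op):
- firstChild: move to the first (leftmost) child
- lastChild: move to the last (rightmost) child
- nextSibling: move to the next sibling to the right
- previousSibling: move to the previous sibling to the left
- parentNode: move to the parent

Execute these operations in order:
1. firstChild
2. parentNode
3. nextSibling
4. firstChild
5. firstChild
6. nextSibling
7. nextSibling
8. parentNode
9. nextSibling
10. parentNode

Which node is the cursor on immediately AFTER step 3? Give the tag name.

After 1 (firstChild): form
After 2 (parentNode): img
After 3 (nextSibling): img (no-op, stayed)

Answer: img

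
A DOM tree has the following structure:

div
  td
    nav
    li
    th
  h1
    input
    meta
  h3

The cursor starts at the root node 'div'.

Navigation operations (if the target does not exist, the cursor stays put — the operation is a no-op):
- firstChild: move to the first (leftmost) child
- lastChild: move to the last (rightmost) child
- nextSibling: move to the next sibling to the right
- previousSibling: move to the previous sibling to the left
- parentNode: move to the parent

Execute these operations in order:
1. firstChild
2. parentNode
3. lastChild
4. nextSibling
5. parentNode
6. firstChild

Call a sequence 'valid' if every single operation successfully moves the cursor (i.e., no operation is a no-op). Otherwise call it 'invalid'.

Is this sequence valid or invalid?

Answer: invalid

Derivation:
After 1 (firstChild): td
After 2 (parentNode): div
After 3 (lastChild): h3
After 4 (nextSibling): h3 (no-op, stayed)
After 5 (parentNode): div
After 6 (firstChild): td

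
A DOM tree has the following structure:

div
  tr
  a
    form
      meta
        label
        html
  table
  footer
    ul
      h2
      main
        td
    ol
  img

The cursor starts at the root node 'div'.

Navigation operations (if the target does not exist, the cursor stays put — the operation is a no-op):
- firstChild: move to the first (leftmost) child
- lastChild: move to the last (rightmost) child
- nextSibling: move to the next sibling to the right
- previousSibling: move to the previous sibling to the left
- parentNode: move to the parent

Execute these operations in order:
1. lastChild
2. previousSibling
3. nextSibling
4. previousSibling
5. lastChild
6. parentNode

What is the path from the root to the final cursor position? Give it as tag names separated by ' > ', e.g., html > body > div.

Answer: div > footer

Derivation:
After 1 (lastChild): img
After 2 (previousSibling): footer
After 3 (nextSibling): img
After 4 (previousSibling): footer
After 5 (lastChild): ol
After 6 (parentNode): footer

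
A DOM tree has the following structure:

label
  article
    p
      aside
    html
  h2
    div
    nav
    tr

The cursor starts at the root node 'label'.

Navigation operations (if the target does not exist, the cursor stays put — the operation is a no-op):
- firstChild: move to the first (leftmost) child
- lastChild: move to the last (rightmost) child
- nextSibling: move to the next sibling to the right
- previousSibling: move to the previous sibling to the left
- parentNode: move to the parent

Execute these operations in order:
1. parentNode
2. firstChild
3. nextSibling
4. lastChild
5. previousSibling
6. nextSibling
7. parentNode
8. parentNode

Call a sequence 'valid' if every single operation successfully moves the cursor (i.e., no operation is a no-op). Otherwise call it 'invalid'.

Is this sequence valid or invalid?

Answer: invalid

Derivation:
After 1 (parentNode): label (no-op, stayed)
After 2 (firstChild): article
After 3 (nextSibling): h2
After 4 (lastChild): tr
After 5 (previousSibling): nav
After 6 (nextSibling): tr
After 7 (parentNode): h2
After 8 (parentNode): label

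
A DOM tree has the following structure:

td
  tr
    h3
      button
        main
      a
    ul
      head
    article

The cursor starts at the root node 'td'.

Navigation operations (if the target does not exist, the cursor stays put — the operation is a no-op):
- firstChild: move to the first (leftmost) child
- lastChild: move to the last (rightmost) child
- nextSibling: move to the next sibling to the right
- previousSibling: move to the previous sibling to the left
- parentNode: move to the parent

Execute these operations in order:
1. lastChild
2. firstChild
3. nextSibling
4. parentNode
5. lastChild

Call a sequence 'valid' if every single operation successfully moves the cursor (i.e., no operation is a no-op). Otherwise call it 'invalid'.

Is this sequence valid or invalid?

After 1 (lastChild): tr
After 2 (firstChild): h3
After 3 (nextSibling): ul
After 4 (parentNode): tr
After 5 (lastChild): article

Answer: valid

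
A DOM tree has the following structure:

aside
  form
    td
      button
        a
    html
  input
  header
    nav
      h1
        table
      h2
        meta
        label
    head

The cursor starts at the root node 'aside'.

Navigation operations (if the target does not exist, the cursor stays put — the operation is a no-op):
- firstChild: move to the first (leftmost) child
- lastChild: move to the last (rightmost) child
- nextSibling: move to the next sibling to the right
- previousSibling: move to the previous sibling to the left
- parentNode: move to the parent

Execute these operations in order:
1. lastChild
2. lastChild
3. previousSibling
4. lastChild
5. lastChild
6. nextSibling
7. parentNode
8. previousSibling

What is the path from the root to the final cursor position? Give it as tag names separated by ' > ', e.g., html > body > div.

Answer: aside > header > nav > h1

Derivation:
After 1 (lastChild): header
After 2 (lastChild): head
After 3 (previousSibling): nav
After 4 (lastChild): h2
After 5 (lastChild): label
After 6 (nextSibling): label (no-op, stayed)
After 7 (parentNode): h2
After 8 (previousSibling): h1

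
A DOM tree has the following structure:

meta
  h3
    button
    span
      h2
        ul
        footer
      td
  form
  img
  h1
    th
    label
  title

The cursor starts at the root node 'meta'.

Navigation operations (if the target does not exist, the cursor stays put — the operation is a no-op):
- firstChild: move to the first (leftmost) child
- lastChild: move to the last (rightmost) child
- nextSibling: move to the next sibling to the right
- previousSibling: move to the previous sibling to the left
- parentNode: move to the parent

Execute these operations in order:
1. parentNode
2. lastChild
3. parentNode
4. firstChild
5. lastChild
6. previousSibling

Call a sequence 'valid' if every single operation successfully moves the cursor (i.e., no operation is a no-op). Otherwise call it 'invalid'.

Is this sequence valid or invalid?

After 1 (parentNode): meta (no-op, stayed)
After 2 (lastChild): title
After 3 (parentNode): meta
After 4 (firstChild): h3
After 5 (lastChild): span
After 6 (previousSibling): button

Answer: invalid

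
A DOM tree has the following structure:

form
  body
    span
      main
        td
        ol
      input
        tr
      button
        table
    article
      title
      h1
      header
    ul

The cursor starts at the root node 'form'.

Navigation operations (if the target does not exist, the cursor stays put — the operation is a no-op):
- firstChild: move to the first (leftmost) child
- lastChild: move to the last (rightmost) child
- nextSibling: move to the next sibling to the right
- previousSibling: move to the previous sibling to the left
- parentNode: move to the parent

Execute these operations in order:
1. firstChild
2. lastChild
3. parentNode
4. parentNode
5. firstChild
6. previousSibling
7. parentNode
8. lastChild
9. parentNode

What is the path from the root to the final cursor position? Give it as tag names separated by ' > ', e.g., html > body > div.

After 1 (firstChild): body
After 2 (lastChild): ul
After 3 (parentNode): body
After 4 (parentNode): form
After 5 (firstChild): body
After 6 (previousSibling): body (no-op, stayed)
After 7 (parentNode): form
After 8 (lastChild): body
After 9 (parentNode): form

Answer: form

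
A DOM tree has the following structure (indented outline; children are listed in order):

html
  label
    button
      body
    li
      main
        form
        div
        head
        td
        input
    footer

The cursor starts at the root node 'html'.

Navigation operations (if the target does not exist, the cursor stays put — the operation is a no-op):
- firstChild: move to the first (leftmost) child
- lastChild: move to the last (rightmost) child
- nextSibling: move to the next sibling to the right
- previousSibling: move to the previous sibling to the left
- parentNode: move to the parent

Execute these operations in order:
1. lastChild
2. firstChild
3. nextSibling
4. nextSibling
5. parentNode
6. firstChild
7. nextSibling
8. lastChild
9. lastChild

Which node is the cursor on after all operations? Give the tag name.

Answer: input

Derivation:
After 1 (lastChild): label
After 2 (firstChild): button
After 3 (nextSibling): li
After 4 (nextSibling): footer
After 5 (parentNode): label
After 6 (firstChild): button
After 7 (nextSibling): li
After 8 (lastChild): main
After 9 (lastChild): input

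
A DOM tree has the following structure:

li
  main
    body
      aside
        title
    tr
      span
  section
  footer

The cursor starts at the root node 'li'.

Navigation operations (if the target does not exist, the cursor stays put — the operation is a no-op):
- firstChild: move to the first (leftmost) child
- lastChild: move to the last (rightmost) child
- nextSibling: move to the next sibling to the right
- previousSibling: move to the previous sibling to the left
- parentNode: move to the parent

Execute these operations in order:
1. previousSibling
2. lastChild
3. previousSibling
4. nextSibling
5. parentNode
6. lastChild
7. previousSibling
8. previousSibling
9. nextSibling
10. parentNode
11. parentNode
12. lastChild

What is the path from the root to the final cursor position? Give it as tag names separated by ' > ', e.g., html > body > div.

After 1 (previousSibling): li (no-op, stayed)
After 2 (lastChild): footer
After 3 (previousSibling): section
After 4 (nextSibling): footer
After 5 (parentNode): li
After 6 (lastChild): footer
After 7 (previousSibling): section
After 8 (previousSibling): main
After 9 (nextSibling): section
After 10 (parentNode): li
After 11 (parentNode): li (no-op, stayed)
After 12 (lastChild): footer

Answer: li > footer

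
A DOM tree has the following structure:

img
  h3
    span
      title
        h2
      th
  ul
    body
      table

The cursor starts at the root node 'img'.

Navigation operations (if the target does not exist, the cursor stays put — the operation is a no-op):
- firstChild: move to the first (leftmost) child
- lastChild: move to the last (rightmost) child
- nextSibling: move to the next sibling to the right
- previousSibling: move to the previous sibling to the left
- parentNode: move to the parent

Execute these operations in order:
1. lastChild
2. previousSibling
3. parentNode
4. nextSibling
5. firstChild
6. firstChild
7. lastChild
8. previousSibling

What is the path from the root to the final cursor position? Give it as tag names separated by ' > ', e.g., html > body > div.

After 1 (lastChild): ul
After 2 (previousSibling): h3
After 3 (parentNode): img
After 4 (nextSibling): img (no-op, stayed)
After 5 (firstChild): h3
After 6 (firstChild): span
After 7 (lastChild): th
After 8 (previousSibling): title

Answer: img > h3 > span > title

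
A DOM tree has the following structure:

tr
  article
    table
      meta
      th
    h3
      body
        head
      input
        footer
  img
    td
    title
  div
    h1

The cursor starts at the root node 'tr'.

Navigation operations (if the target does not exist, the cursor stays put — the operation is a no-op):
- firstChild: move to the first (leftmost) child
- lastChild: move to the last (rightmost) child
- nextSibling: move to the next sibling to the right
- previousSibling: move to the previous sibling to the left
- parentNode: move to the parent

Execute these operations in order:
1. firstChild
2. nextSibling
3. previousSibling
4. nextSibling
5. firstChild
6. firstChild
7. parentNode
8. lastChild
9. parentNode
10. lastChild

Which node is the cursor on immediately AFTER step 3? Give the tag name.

Answer: article

Derivation:
After 1 (firstChild): article
After 2 (nextSibling): img
After 3 (previousSibling): article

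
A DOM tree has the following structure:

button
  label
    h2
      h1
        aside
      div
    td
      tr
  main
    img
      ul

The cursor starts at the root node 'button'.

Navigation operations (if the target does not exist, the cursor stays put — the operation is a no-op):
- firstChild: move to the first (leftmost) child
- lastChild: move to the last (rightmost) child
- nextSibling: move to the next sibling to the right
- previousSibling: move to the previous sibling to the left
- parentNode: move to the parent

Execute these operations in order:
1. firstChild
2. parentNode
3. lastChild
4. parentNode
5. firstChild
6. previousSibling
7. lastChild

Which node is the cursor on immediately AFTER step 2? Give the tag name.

After 1 (firstChild): label
After 2 (parentNode): button

Answer: button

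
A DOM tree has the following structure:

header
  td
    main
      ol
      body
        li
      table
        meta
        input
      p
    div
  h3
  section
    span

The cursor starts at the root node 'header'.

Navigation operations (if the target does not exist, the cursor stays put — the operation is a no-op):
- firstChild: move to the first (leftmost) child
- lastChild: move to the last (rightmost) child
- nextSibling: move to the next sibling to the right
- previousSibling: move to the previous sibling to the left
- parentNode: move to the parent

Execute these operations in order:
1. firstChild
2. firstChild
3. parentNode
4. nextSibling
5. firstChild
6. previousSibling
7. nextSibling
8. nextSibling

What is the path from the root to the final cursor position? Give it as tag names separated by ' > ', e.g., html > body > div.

After 1 (firstChild): td
After 2 (firstChild): main
After 3 (parentNode): td
After 4 (nextSibling): h3
After 5 (firstChild): h3 (no-op, stayed)
After 6 (previousSibling): td
After 7 (nextSibling): h3
After 8 (nextSibling): section

Answer: header > section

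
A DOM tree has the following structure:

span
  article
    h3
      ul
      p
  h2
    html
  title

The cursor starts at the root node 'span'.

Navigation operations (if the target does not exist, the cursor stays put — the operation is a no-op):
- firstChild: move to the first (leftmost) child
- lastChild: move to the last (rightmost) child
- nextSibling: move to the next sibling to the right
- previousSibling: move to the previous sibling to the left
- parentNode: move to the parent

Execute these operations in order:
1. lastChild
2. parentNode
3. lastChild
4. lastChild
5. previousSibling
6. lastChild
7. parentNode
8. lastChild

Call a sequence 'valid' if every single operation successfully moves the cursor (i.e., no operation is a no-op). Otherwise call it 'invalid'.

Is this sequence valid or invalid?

After 1 (lastChild): title
After 2 (parentNode): span
After 3 (lastChild): title
After 4 (lastChild): title (no-op, stayed)
After 5 (previousSibling): h2
After 6 (lastChild): html
After 7 (parentNode): h2
After 8 (lastChild): html

Answer: invalid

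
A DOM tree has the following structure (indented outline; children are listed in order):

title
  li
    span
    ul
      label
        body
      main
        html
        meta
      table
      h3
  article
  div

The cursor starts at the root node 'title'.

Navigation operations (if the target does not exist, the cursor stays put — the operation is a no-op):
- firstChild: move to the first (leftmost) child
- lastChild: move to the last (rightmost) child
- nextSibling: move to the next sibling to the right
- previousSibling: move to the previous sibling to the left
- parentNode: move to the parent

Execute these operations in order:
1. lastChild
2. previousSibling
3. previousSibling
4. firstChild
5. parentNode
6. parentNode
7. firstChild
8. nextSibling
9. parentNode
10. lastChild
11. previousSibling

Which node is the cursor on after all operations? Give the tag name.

Answer: article

Derivation:
After 1 (lastChild): div
After 2 (previousSibling): article
After 3 (previousSibling): li
After 4 (firstChild): span
After 5 (parentNode): li
After 6 (parentNode): title
After 7 (firstChild): li
After 8 (nextSibling): article
After 9 (parentNode): title
After 10 (lastChild): div
After 11 (previousSibling): article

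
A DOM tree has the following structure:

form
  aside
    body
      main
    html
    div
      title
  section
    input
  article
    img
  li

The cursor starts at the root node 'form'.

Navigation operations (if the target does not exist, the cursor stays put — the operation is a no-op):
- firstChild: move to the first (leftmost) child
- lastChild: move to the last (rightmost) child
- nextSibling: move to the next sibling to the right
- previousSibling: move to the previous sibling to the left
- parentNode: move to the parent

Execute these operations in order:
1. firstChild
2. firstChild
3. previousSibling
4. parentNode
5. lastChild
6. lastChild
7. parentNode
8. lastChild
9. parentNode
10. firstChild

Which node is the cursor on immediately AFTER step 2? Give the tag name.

After 1 (firstChild): aside
After 2 (firstChild): body

Answer: body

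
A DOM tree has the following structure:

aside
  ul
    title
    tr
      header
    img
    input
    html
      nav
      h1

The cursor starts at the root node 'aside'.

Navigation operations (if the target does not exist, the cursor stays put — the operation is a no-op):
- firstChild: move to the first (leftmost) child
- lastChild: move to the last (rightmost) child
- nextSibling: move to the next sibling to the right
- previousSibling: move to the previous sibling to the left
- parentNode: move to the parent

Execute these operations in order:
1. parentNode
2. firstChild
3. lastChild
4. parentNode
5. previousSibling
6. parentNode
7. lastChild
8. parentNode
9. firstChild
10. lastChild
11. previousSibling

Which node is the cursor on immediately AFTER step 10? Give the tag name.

Answer: html

Derivation:
After 1 (parentNode): aside (no-op, stayed)
After 2 (firstChild): ul
After 3 (lastChild): html
After 4 (parentNode): ul
After 5 (previousSibling): ul (no-op, stayed)
After 6 (parentNode): aside
After 7 (lastChild): ul
After 8 (parentNode): aside
After 9 (firstChild): ul
After 10 (lastChild): html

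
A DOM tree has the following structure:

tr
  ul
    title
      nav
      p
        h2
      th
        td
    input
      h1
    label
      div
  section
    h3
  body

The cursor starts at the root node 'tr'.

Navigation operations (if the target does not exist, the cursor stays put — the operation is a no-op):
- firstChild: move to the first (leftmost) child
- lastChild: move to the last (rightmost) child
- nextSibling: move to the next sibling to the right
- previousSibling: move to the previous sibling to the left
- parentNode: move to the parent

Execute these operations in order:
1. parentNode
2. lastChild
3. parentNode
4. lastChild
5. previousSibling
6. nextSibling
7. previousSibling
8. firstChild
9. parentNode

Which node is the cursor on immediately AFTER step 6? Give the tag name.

Answer: body

Derivation:
After 1 (parentNode): tr (no-op, stayed)
After 2 (lastChild): body
After 3 (parentNode): tr
After 4 (lastChild): body
After 5 (previousSibling): section
After 6 (nextSibling): body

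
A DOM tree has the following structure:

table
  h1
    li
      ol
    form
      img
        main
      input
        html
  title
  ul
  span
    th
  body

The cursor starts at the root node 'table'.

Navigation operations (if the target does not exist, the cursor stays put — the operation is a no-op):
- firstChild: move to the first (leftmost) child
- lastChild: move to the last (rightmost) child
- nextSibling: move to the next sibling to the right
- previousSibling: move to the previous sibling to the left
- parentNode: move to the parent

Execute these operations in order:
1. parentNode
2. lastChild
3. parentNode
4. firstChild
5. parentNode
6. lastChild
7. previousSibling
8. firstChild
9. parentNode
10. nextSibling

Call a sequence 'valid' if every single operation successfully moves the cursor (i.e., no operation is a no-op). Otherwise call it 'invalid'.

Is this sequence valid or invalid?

Answer: invalid

Derivation:
After 1 (parentNode): table (no-op, stayed)
After 2 (lastChild): body
After 3 (parentNode): table
After 4 (firstChild): h1
After 5 (parentNode): table
After 6 (lastChild): body
After 7 (previousSibling): span
After 8 (firstChild): th
After 9 (parentNode): span
After 10 (nextSibling): body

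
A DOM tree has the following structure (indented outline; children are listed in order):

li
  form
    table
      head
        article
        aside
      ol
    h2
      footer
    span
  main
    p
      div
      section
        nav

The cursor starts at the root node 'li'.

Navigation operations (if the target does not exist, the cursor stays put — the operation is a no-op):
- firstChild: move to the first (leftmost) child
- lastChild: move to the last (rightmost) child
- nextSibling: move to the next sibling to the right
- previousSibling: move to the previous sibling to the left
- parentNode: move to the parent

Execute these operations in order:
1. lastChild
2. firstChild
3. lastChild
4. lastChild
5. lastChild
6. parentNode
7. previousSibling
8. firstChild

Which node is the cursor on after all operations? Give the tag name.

After 1 (lastChild): main
After 2 (firstChild): p
After 3 (lastChild): section
After 4 (lastChild): nav
After 5 (lastChild): nav (no-op, stayed)
After 6 (parentNode): section
After 7 (previousSibling): div
After 8 (firstChild): div (no-op, stayed)

Answer: div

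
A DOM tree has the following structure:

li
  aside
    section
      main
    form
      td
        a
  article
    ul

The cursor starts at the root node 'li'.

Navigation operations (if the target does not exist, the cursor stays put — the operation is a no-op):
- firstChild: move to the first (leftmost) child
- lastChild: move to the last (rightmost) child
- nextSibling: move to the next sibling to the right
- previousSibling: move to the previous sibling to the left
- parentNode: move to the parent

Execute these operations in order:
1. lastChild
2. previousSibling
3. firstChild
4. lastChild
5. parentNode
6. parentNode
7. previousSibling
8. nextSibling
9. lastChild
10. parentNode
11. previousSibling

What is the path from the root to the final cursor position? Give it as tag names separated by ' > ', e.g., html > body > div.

Answer: li > aside

Derivation:
After 1 (lastChild): article
After 2 (previousSibling): aside
After 3 (firstChild): section
After 4 (lastChild): main
After 5 (parentNode): section
After 6 (parentNode): aside
After 7 (previousSibling): aside (no-op, stayed)
After 8 (nextSibling): article
After 9 (lastChild): ul
After 10 (parentNode): article
After 11 (previousSibling): aside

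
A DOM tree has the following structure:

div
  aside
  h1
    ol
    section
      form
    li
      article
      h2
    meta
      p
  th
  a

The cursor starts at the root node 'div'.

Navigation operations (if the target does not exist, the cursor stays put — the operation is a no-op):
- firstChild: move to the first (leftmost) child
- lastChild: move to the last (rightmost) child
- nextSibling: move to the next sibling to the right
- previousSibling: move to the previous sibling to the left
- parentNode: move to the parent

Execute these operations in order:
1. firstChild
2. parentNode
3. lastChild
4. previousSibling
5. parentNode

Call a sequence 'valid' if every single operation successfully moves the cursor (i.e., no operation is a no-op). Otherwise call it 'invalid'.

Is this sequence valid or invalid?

Answer: valid

Derivation:
After 1 (firstChild): aside
After 2 (parentNode): div
After 3 (lastChild): a
After 4 (previousSibling): th
After 5 (parentNode): div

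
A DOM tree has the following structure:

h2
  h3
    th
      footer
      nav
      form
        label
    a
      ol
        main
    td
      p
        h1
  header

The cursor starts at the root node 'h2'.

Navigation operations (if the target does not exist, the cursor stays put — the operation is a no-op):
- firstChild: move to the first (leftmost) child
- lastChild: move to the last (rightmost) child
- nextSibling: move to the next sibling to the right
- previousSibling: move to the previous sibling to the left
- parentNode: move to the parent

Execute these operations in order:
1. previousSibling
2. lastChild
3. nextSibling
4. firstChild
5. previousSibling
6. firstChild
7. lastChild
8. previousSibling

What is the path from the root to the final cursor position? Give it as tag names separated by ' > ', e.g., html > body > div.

After 1 (previousSibling): h2 (no-op, stayed)
After 2 (lastChild): header
After 3 (nextSibling): header (no-op, stayed)
After 4 (firstChild): header (no-op, stayed)
After 5 (previousSibling): h3
After 6 (firstChild): th
After 7 (lastChild): form
After 8 (previousSibling): nav

Answer: h2 > h3 > th > nav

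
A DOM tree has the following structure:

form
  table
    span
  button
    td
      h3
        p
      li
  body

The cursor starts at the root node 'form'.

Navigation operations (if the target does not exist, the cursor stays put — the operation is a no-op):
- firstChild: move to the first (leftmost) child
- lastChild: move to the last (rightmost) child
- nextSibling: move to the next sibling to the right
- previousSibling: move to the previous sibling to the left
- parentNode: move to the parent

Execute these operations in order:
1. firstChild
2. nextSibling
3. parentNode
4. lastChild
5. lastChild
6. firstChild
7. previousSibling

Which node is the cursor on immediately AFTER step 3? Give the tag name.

After 1 (firstChild): table
After 2 (nextSibling): button
After 3 (parentNode): form

Answer: form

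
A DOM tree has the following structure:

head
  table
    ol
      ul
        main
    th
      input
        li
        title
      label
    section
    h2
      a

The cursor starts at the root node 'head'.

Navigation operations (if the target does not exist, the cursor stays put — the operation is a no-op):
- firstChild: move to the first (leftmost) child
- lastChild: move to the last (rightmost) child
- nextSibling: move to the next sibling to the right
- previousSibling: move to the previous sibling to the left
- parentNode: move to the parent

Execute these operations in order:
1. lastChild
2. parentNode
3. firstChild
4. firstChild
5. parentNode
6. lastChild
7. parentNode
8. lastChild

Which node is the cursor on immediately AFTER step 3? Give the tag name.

Answer: table

Derivation:
After 1 (lastChild): table
After 2 (parentNode): head
After 3 (firstChild): table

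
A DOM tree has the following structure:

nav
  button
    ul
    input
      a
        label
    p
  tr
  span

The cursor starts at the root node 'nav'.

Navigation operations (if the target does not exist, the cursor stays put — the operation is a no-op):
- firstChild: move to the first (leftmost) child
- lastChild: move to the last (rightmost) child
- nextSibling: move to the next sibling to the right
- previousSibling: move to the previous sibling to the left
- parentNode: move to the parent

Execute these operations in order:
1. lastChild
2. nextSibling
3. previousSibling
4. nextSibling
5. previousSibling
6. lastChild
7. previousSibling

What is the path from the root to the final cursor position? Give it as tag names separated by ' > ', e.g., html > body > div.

Answer: nav > button

Derivation:
After 1 (lastChild): span
After 2 (nextSibling): span (no-op, stayed)
After 3 (previousSibling): tr
After 4 (nextSibling): span
After 5 (previousSibling): tr
After 6 (lastChild): tr (no-op, stayed)
After 7 (previousSibling): button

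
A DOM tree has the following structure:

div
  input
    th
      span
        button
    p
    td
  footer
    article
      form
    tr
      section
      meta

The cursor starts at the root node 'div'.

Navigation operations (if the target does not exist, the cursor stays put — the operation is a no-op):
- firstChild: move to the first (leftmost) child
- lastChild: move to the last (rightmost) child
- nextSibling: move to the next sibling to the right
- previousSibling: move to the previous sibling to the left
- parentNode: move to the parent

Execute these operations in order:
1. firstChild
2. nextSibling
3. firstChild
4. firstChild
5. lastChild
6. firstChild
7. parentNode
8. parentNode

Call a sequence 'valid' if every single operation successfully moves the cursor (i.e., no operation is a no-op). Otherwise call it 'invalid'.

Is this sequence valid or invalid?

After 1 (firstChild): input
After 2 (nextSibling): footer
After 3 (firstChild): article
After 4 (firstChild): form
After 5 (lastChild): form (no-op, stayed)
After 6 (firstChild): form (no-op, stayed)
After 7 (parentNode): article
After 8 (parentNode): footer

Answer: invalid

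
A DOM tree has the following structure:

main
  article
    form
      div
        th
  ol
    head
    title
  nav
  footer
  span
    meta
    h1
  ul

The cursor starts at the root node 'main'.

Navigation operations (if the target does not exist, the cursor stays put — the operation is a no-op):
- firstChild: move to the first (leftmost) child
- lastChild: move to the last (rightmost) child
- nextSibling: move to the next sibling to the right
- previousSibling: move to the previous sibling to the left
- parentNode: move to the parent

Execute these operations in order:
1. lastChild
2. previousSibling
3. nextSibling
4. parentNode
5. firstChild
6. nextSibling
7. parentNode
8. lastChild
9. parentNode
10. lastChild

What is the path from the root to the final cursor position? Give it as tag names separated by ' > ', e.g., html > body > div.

After 1 (lastChild): ul
After 2 (previousSibling): span
After 3 (nextSibling): ul
After 4 (parentNode): main
After 5 (firstChild): article
After 6 (nextSibling): ol
After 7 (parentNode): main
After 8 (lastChild): ul
After 9 (parentNode): main
After 10 (lastChild): ul

Answer: main > ul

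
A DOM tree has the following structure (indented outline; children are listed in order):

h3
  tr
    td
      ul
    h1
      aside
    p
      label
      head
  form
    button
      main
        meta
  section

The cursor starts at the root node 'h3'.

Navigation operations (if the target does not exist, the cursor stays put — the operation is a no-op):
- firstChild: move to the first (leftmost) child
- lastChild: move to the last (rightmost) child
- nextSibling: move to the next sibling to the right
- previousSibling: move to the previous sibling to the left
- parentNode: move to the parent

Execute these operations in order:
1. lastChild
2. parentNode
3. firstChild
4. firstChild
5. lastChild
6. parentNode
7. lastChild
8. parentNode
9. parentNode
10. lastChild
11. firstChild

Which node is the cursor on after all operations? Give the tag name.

Answer: label

Derivation:
After 1 (lastChild): section
After 2 (parentNode): h3
After 3 (firstChild): tr
After 4 (firstChild): td
After 5 (lastChild): ul
After 6 (parentNode): td
After 7 (lastChild): ul
After 8 (parentNode): td
After 9 (parentNode): tr
After 10 (lastChild): p
After 11 (firstChild): label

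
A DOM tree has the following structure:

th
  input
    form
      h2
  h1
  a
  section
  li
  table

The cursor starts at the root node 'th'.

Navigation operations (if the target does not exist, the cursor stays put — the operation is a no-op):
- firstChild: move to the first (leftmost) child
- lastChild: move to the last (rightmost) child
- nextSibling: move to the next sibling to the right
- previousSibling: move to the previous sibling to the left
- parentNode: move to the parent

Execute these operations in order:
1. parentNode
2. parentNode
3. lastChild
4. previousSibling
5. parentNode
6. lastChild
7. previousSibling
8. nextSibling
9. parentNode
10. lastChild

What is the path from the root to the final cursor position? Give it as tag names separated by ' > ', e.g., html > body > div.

Answer: th > table

Derivation:
After 1 (parentNode): th (no-op, stayed)
After 2 (parentNode): th (no-op, stayed)
After 3 (lastChild): table
After 4 (previousSibling): li
After 5 (parentNode): th
After 6 (lastChild): table
After 7 (previousSibling): li
After 8 (nextSibling): table
After 9 (parentNode): th
After 10 (lastChild): table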